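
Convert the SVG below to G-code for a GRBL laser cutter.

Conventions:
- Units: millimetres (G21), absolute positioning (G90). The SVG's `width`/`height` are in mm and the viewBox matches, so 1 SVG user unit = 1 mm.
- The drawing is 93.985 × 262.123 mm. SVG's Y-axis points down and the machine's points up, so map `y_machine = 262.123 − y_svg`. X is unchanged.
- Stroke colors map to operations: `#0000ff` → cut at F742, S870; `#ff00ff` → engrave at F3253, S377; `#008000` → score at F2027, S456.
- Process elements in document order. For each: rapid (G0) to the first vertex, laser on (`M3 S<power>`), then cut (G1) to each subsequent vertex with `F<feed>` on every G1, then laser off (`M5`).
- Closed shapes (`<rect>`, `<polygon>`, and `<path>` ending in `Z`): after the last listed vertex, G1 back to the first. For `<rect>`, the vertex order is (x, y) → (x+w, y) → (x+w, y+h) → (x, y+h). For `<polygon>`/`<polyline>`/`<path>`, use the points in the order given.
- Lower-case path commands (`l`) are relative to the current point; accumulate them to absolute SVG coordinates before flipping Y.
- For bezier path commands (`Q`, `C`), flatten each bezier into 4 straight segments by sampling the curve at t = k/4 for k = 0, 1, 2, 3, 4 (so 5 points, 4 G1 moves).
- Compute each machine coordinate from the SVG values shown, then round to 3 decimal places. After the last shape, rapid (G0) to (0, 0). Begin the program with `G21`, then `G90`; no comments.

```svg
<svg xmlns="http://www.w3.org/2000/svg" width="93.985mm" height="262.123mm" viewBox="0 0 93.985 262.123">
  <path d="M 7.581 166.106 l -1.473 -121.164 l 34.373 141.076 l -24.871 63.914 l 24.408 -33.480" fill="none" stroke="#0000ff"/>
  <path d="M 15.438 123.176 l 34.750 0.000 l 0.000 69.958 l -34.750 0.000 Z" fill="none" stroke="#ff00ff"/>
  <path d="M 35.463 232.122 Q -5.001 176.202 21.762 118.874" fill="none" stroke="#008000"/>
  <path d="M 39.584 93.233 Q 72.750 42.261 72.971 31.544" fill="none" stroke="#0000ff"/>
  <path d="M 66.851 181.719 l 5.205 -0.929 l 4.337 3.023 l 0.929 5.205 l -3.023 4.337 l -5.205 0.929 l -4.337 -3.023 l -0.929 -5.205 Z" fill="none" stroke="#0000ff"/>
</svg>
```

G21
G90
G0 X7.581 Y96.017
M3 S870
G1 X6.108 Y217.181 F742
G1 X40.481 Y76.105 F742
G1 X15.610 Y12.191 F742
G1 X40.018 Y45.671 F742
M5
G0 X15.438 Y138.947
M3 S377
G1 X50.188 Y138.947 F3253
G1 X50.188 Y68.989 F3253
G1 X15.438 Y68.989 F3253
G1 X15.438 Y138.947 F3253
M5
G0 X35.463 Y30.001
M3 S456
G1 X19.433 Y58.049 F2027
G1 X11.806 Y86.273 F2027
G1 X12.582 Y114.673 F2027
G1 X21.762 Y143.249 F2027
M5
G0 X39.584 Y168.890
M3 S870
G1 X54.108 Y191.860 F742
G1 X64.514 Y209.798 F742
G1 X70.801 Y222.705 F742
G1 X72.971 Y230.579 F742
M5
G0 X66.851 Y80.404
M3 S870
G1 X72.056 Y81.333 F742
G1 X76.393 Y78.310 F742
G1 X77.322 Y73.105 F742
G1 X74.299 Y68.768 F742
G1 X69.094 Y67.839 F742
G1 X64.757 Y70.862 F742
G1 X63.828 Y76.067 F742
G1 X66.851 Y80.404 F742
M5
G0 X0.000 Y0.000

1 u = 1 mm; y_m = 262.123 − y.

[1] `<path>` open polyline, #0000ff→cut S870 F742: (7.581,96.017) → (6.108,217.181) → (40.481,76.105) → (15.610,12.191) → (40.018,45.671)

[2] `<path>` rectangle, #ff00ff→engrave S377 F3253: (15.438,138.947) → (50.188,138.947) → (50.188,68.989) → (15.438,68.989) → (15.438,138.947) (closed)

[3] `<path>` quadratic bezier, #008000→score S456 F2027: (35.463,30.001) → (19.433,58.049) → (11.806,86.273) → (12.582,114.673) → (21.762,143.249)

[4] `<path>` quadratic bezier, #0000ff→cut S870 F742: (39.584,168.890) → (54.108,191.860) → (64.514,209.798) → (70.801,222.705) → (72.971,230.579)

[5] `<path>` regular polygon, #0000ff→cut S870 F742: (66.851,80.404) → (72.056,81.333) → (76.393,78.310) → (77.322,73.105) → (74.299,68.768) → (69.094,67.839) → (64.757,70.862) → (63.828,76.067) → (66.851,80.404) (closed)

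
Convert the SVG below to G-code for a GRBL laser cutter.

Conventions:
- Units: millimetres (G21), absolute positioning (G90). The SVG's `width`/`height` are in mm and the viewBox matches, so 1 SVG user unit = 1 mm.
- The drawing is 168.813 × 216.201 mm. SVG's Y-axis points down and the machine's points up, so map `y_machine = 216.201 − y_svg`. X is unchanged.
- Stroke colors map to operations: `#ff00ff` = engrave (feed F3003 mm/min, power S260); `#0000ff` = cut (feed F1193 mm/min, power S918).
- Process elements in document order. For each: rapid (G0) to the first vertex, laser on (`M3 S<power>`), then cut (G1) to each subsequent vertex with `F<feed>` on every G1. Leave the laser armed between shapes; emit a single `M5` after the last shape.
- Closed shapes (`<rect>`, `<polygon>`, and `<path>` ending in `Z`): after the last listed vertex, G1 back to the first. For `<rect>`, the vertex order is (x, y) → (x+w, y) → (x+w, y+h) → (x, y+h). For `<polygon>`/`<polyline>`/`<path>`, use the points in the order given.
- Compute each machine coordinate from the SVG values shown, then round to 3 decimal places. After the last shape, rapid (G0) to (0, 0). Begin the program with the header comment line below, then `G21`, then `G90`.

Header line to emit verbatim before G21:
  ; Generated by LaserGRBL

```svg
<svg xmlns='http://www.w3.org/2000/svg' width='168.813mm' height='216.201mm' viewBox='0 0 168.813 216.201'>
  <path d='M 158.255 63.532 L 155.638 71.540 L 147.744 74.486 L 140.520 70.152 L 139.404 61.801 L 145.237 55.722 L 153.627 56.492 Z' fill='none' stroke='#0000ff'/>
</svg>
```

1 u = 1 mm; y_m = 216.201 − y.

[1] `<path>` regular polygon, #0000ff→cut S918 F1193: (158.255,152.669) → (155.638,144.661) → (147.744,141.715) → (140.520,146.049) → (139.404,154.400) → (145.237,160.479) → (153.627,159.709) → (158.255,152.669) (closed)

; Generated by LaserGRBL
G21
G90
G0 X158.255 Y152.669
M3 S918
G1 X155.638 Y144.661 F1193
G1 X147.744 Y141.715 F1193
G1 X140.520 Y146.049 F1193
G1 X139.404 Y154.400 F1193
G1 X145.237 Y160.479 F1193
G1 X153.627 Y159.709 F1193
G1 X158.255 Y152.669 F1193
M5
G0 X0.000 Y0.000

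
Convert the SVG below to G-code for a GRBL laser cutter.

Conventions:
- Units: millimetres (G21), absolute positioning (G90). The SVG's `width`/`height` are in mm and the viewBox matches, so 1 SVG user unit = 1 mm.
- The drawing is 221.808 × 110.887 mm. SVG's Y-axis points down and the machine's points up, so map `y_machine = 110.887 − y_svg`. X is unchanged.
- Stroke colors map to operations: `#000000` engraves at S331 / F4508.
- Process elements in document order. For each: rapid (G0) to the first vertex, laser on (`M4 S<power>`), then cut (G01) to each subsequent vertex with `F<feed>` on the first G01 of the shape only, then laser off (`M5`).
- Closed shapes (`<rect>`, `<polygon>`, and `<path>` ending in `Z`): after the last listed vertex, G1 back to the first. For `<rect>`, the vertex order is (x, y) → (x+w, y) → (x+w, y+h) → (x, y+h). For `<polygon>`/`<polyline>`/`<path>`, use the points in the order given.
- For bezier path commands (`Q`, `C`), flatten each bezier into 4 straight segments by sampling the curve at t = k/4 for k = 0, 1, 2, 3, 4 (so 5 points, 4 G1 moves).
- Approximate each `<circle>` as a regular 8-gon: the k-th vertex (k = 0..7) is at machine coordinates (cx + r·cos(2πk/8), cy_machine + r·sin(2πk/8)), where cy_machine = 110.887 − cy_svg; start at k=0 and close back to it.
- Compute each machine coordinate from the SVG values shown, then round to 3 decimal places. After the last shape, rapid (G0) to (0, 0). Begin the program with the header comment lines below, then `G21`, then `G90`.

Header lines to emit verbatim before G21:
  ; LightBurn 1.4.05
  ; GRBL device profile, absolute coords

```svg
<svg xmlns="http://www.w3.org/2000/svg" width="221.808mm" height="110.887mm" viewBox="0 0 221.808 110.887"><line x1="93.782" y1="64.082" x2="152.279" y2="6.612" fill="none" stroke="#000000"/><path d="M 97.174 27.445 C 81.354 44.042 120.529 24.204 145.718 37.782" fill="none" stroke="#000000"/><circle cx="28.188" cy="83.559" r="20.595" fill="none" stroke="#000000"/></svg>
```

; LightBurn 1.4.05
; GRBL device profile, absolute coords
G21
G90
G0 X93.782 Y46.805
M4 S331
G01 X152.279 Y104.275 F4508
M5
G0 X97.174 Y83.442
M4 S331
G01 X94.543 Y76.734 F4508
G01 X106.068 Y77.141
G01 X125.282 Y78.114
G01 X145.718 Y73.105
M5
G0 X48.783 Y27.328
M4 S331
G01 X42.751 Y41.891 F4508
G01 X28.188 Y47.923
G01 X13.625 Y41.891
G01 X7.593 Y27.328
G01 X13.625 Y12.765
G01 X28.188 Y6.733
G01 X42.751 Y12.765
G01 X48.783 Y27.328
M5
G0 X0.000 Y0.000

viewBox `0 0 221.808 110.887` with mm width/height → 1 unit = 1 mm. Flip: y_m = 110.887 − y_svg.

**Shape 1** — `<line>` line segment, stroke `#000000` → engrave (S331, F4508). Machine vertices: (93.782,46.805) → (152.279,104.275). Open path.

**Shape 2** — `<path>` cubic bezier, stroke `#000000` → engrave (S331, F4508). Control points (SVG): P0=(97.174,27.445), P1=(81.354,44.042), P2=(120.529,24.204), P3=(145.718,37.782); sampled at t=k/4. Machine vertices: (97.174,83.442) → (94.543,76.734) → (106.068,77.141) → (125.282,78.114) → (145.718,73.105). Open path.

**Shape 3** — `<circle>` circle, stroke `#000000` → engrave (S331, F4508). Machine vertices: (48.783,27.328) → (42.751,41.891) → (28.188,47.923) → (13.625,41.891) → (7.593,27.328) → (13.625,12.765) → (28.188,6.733) → (42.751,12.765) → (48.783,27.328). Closed: final G1 returns to the first vertex.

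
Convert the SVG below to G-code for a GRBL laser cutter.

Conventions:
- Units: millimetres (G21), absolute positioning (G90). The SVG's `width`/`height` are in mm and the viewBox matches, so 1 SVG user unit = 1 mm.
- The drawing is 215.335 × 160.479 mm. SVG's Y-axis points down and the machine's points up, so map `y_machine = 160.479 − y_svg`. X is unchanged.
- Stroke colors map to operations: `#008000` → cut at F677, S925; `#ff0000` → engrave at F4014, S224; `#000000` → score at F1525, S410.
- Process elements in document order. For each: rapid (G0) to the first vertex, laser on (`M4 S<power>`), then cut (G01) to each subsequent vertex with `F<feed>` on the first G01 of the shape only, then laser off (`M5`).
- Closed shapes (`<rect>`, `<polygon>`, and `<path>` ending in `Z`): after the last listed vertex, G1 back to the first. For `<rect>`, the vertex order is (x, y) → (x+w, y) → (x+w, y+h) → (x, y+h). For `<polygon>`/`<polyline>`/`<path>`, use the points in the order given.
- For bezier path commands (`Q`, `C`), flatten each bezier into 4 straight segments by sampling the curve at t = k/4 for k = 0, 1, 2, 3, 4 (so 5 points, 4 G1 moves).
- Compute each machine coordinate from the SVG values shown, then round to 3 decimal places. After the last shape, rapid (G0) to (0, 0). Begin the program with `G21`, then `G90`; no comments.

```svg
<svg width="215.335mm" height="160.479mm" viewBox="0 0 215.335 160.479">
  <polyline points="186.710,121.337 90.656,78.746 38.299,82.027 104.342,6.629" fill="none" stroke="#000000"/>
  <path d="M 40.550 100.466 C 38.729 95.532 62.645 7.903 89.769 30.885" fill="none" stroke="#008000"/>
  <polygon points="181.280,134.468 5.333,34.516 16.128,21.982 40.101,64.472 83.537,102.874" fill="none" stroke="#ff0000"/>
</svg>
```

G21
G90
G0 X186.710 Y39.142
M4 S410
G01 X90.656 Y81.733 F1525
G01 X38.299 Y78.452
G01 X104.342 Y153.850
M5
G0 X40.550 Y60.013
M4 S925
G01 X43.658 Y76.198 F677
G01 X54.305 Y105.272
G01 X70.380 Y129.111
G01 X89.769 Y129.594
M5
G0 X181.280 Y26.011
M4 S224
G01 X5.333 Y125.963 F4014
G01 X16.128 Y138.497
G01 X40.101 Y96.007
G01 X83.537 Y57.605
G01 X181.280 Y26.011
M5
G0 X0.000 Y0.000

1 u = 1 mm; y_m = 160.479 − y.

[1] `<polyline>` open polyline, #000000→score S410 F1525: (186.710,39.142) → (90.656,81.733) → (38.299,78.452) → (104.342,153.850)

[2] `<path>` cubic bezier, #008000→cut S925 F677: (40.550,60.013) → (43.658,76.198) → (54.305,105.272) → (70.380,129.111) → (89.769,129.594)

[3] `<polygon>` closed polygon, #ff0000→engrave S224 F4014: (181.280,26.011) → (5.333,125.963) → (16.128,138.497) → (40.101,96.007) → (83.537,57.605) → (181.280,26.011) (closed)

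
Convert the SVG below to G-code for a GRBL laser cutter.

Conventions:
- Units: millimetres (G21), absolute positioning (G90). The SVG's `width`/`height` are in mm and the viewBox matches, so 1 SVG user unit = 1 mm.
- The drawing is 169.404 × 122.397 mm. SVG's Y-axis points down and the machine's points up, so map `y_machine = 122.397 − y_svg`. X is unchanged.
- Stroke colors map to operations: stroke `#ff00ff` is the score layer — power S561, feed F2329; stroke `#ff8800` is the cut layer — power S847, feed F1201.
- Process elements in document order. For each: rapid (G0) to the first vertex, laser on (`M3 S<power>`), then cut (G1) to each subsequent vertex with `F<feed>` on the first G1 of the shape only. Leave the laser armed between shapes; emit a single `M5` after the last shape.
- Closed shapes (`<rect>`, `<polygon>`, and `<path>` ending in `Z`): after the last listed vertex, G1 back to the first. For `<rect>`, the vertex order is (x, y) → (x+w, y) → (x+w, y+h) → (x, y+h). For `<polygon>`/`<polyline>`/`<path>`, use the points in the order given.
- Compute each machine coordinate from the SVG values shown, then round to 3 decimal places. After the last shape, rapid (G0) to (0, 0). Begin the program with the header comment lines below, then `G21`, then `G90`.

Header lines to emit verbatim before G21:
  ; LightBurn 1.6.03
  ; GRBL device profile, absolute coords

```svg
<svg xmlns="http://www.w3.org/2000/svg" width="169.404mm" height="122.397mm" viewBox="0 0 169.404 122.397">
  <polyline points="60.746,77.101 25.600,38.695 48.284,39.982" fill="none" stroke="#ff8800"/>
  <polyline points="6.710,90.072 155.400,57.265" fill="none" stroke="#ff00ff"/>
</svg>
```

1 u = 1 mm; y_m = 122.397 − y.

[1] `<polyline>` open polyline, #ff8800→cut S847 F1201: (60.746,45.296) → (25.600,83.702) → (48.284,82.415)

[2] `<polyline>` line segment, #ff00ff→score S561 F2329: (6.710,32.325) → (155.400,65.132)

; LightBurn 1.6.03
; GRBL device profile, absolute coords
G21
G90
G0 X60.746 Y45.296
M3 S847
G1 X25.600 Y83.702 F1201
G1 X48.284 Y82.415
G0 X6.710 Y32.325
M3 S561
G1 X155.400 Y65.132 F2329
M5
G0 X0.000 Y0.000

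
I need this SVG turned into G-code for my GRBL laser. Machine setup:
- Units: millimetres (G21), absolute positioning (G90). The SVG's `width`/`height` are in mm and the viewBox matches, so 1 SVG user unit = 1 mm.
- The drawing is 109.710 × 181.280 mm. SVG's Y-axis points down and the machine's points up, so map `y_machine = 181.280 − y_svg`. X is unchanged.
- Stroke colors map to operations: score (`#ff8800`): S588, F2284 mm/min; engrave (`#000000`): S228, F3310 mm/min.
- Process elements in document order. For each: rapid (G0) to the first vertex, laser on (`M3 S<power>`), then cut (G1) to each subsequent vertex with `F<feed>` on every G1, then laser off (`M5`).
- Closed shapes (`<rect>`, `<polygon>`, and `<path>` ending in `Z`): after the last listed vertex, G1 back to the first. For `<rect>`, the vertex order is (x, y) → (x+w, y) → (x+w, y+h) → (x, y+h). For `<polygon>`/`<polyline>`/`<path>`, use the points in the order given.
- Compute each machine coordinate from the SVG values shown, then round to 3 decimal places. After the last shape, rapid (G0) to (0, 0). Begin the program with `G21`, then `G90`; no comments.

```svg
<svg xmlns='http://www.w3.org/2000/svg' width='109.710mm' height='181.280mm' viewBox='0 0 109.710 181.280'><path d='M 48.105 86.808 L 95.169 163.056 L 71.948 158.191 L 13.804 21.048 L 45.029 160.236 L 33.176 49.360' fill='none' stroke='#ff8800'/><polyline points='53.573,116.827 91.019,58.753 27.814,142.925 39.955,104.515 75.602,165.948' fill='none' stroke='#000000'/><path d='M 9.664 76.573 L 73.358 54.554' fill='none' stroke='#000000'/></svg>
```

G21
G90
G0 X48.105 Y94.472
M3 S588
G1 X95.169 Y18.224 F2284
G1 X71.948 Y23.089 F2284
G1 X13.804 Y160.232 F2284
G1 X45.029 Y21.044 F2284
G1 X33.176 Y131.920 F2284
M5
G0 X53.573 Y64.453
M3 S228
G1 X91.019 Y122.527 F3310
G1 X27.814 Y38.355 F3310
G1 X39.955 Y76.765 F3310
G1 X75.602 Y15.332 F3310
M5
G0 X9.664 Y104.707
M3 S228
G1 X73.358 Y126.726 F3310
M5
G0 X0.000 Y0.000

viewBox `0 0 109.710 181.280` with mm width/height → 1 unit = 1 mm. Flip: y_m = 181.280 − y_svg.

**Shape 1** — `<path>` open polyline, stroke `#ff8800` → score (S588, F2284). Machine vertices: (48.105,94.472) → (95.169,18.224) → (71.948,23.089) → (13.804,160.232) → (45.029,21.044) → (33.176,131.920). Open path.

**Shape 2** — `<polyline>` open polyline, stroke `#000000` → engrave (S228, F3310). Machine vertices: (53.573,64.453) → (91.019,122.527) → (27.814,38.355) → (39.955,76.765) → (75.602,15.332). Open path.

**Shape 3** — `<path>` line segment, stroke `#000000` → engrave (S228, F3310). Machine vertices: (9.664,104.707) → (73.358,126.726). Open path.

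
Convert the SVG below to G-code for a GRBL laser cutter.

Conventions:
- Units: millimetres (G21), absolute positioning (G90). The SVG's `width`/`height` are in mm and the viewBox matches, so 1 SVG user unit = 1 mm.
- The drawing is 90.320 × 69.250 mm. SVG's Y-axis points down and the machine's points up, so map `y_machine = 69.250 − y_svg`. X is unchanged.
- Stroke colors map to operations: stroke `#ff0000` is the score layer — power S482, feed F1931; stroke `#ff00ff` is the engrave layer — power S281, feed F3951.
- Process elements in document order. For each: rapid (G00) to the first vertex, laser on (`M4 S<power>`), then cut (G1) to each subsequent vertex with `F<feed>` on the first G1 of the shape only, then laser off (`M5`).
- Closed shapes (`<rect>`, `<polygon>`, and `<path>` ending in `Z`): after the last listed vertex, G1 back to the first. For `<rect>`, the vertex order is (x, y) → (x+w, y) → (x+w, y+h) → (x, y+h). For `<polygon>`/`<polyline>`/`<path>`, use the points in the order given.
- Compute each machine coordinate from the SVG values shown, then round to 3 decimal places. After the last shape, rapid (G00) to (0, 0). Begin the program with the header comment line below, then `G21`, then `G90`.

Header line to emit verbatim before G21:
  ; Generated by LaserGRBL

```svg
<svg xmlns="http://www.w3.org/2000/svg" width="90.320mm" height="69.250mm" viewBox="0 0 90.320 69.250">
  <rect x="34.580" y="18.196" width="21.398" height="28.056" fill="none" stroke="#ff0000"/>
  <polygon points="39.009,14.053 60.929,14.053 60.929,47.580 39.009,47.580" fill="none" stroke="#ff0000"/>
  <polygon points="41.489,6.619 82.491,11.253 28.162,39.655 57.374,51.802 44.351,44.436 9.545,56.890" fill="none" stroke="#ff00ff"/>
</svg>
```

; Generated by LaserGRBL
G21
G90
G00 X34.580 Y51.054
M4 S482
G1 X55.978 Y51.054 F1931
G1 X55.978 Y22.998
G1 X34.580 Y22.998
G1 X34.580 Y51.054
M5
G00 X39.009 Y55.197
M4 S482
G1 X60.929 Y55.197 F1931
G1 X60.929 Y21.670
G1 X39.009 Y21.670
G1 X39.009 Y55.197
M5
G00 X41.489 Y62.631
M4 S281
G1 X82.491 Y57.997 F3951
G1 X28.162 Y29.595
G1 X57.374 Y17.448
G1 X44.351 Y24.814
G1 X9.545 Y12.360
G1 X41.489 Y62.631
M5
G00 X0.000 Y0.000

Since the viewBox matches the mm dimensions, user units are millimetres directly. The only transform is the Y-flip y_m = 69.250 − y_svg.

Shape 1 is a rectangle drawn with `<rect>`. Its stroke #ff0000 means score at S482, F1931. After flipping Y the toolpath is (34.580,51.054) → (55.978,51.054) → (55.978,22.998) → (34.580,22.998) → (34.580,51.054), returning to the start.

Shape 2 is a rectangle drawn with `<polygon>`. Its stroke #ff0000 means score at S482, F1931. After flipping Y the toolpath is (39.009,55.197) → (60.929,55.197) → (60.929,21.670) → (39.009,21.670) → (39.009,55.197), returning to the start.

Shape 3 is a closed polygon drawn with `<polygon>`. Its stroke #ff00ff means engrave at S281, F3951. After flipping Y the toolpath is (41.489,62.631) → (82.491,57.997) → (28.162,29.595) → (57.374,17.448) → (44.351,24.814) → (9.545,12.360) → (41.489,62.631), returning to the start.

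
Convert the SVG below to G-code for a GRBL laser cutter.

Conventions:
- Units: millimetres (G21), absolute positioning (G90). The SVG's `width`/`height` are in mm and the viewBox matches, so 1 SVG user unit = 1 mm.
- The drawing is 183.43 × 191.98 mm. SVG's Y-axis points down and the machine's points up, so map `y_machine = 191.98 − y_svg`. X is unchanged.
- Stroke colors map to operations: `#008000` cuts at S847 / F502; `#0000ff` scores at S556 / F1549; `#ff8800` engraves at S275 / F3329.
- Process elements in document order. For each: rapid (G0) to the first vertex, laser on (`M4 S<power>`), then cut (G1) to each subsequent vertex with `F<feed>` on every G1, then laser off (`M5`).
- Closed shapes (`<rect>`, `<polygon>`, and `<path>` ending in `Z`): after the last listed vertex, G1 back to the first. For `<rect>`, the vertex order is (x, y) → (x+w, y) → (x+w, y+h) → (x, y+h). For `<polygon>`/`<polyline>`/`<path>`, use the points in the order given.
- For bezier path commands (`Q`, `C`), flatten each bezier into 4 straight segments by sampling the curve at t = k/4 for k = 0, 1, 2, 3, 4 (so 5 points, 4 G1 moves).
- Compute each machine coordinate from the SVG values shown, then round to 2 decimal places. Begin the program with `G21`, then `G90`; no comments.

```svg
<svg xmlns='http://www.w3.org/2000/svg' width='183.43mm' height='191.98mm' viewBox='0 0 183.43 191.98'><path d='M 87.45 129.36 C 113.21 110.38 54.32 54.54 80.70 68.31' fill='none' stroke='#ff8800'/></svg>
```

G21
G90
G0 X87.45 Y62.62
M4 S275
G1 X93.55 Y82.10 F3329
G1 X83.84 Y105.43 F3329
G1 X74.25 Y122.61 F3329
G1 X80.70 Y123.67 F3329
M5

1 u = 1 mm; y_m = 191.98 − y.

[1] `<path>` cubic bezier, #ff8800→engrave S275 F3329: (87.45,62.62) → (93.55,82.10) → (83.84,105.43) → (74.25,122.61) → (80.70,123.67)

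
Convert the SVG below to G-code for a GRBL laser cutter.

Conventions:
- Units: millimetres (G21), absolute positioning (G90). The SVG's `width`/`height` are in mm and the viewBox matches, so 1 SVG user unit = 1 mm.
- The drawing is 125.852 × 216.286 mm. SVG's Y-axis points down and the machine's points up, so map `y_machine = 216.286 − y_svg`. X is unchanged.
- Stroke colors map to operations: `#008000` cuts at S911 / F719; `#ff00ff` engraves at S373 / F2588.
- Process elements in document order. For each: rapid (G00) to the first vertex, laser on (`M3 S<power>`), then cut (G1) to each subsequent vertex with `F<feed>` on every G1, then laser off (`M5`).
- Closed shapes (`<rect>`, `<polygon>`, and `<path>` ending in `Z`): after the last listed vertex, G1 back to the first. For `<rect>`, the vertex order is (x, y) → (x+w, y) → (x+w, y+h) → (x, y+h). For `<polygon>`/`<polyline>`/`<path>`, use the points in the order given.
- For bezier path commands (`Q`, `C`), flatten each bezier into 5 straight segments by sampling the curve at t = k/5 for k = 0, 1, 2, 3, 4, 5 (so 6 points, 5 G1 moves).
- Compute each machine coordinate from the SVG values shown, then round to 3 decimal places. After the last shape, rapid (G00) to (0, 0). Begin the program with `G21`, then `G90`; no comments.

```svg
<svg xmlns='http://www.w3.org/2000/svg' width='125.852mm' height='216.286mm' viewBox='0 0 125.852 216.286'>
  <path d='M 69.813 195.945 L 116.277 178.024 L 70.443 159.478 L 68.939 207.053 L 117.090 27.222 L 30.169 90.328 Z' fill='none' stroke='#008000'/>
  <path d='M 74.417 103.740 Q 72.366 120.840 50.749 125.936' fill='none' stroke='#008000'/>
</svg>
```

G21
G90
G00 X69.813 Y20.341
M3 S911
G1 X116.277 Y38.262 F719
G1 X70.443 Y56.808 F719
G1 X68.939 Y9.233 F719
G1 X117.090 Y189.064 F719
G1 X30.169 Y125.958 F719
G1 X69.813 Y20.341 F719
M5
G00 X74.417 Y112.546
M3 S911
G1 X72.814 Y106.186 F719
G1 X69.646 Y100.787 F719
G1 X64.912 Y96.347 F719
G1 X58.613 Y92.869 F719
G1 X50.749 Y90.350 F719
M5
G00 X0.000 Y0.000

1 u = 1 mm; y_m = 216.286 − y.

[1] `<path>` closed polygon, #008000→cut S911 F719: (69.813,20.341) → (116.277,38.262) → (70.443,56.808) → (68.939,9.233) → (117.090,189.064) → (30.169,125.958) → (69.813,20.341) (closed)

[2] `<path>` quadratic bezier, #008000→cut S911 F719: (74.417,112.546) → (72.814,106.186) → (69.646,100.787) → (64.912,96.347) → (58.613,92.869) → (50.749,90.350)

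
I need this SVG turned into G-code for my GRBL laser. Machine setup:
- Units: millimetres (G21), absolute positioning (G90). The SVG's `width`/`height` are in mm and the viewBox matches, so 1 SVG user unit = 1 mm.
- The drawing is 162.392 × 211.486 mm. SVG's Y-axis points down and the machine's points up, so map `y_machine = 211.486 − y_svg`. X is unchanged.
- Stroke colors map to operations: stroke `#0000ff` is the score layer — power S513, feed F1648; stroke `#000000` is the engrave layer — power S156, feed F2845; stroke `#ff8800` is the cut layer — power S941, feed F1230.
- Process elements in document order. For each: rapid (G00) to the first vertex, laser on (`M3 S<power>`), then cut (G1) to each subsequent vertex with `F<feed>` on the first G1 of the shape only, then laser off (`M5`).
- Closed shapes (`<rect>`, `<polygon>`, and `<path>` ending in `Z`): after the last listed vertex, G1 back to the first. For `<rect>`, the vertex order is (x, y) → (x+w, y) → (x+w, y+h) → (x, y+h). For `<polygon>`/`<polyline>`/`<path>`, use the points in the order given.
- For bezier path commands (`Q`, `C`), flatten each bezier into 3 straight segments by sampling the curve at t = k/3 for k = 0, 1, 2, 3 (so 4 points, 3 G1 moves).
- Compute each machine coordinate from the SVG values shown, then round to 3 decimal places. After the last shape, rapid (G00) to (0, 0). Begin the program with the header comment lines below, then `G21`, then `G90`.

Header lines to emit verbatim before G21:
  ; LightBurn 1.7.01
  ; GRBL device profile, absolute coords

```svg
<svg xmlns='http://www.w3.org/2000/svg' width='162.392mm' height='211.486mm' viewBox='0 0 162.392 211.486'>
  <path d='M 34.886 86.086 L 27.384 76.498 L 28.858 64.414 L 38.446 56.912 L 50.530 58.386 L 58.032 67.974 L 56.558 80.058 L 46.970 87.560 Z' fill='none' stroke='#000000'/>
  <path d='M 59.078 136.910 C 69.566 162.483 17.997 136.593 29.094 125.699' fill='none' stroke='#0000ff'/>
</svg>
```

; LightBurn 1.7.01
; GRBL device profile, absolute coords
G21
G90
G00 X34.886 Y125.400
M3 S156
G1 X27.384 Y134.988 F2845
G1 X28.858 Y147.072
G1 X38.446 Y154.574
G1 X50.530 Y153.100
G1 X58.032 Y143.512
G1 X56.558 Y131.428
G1 X46.970 Y123.926
G1 X34.886 Y125.400
M5
G00 X59.078 Y74.576
M3 S513
G1 X53.500 Y63.696 F1648
G1 X34.266 Y72.356
G1 X29.094 Y85.787
M5
G00 X0.000 Y0.000

viewBox `0 0 162.392 211.486` with mm width/height → 1 unit = 1 mm. Flip: y_m = 211.486 − y_svg.

**Shape 1** — `<path>` regular polygon, stroke `#000000` → engrave (S156, F2845). Machine vertices: (34.886,125.400) → (27.384,134.988) → (28.858,147.072) → (38.446,154.574) → (50.530,153.100) → (58.032,143.512) → (56.558,131.428) → (46.970,123.926) → (34.886,125.400). Closed: final G1 returns to the first vertex.

**Shape 2** — `<path>` cubic bezier, stroke `#0000ff` → score (S513, F1648). Control points (SVG): P0=(59.078,136.910), P1=(69.566,162.483), P2=(17.997,136.593), P3=(29.094,125.699); sampled at t=k/3. Machine vertices: (59.078,74.576) → (53.500,63.696) → (34.266,72.356) → (29.094,85.787). Open path.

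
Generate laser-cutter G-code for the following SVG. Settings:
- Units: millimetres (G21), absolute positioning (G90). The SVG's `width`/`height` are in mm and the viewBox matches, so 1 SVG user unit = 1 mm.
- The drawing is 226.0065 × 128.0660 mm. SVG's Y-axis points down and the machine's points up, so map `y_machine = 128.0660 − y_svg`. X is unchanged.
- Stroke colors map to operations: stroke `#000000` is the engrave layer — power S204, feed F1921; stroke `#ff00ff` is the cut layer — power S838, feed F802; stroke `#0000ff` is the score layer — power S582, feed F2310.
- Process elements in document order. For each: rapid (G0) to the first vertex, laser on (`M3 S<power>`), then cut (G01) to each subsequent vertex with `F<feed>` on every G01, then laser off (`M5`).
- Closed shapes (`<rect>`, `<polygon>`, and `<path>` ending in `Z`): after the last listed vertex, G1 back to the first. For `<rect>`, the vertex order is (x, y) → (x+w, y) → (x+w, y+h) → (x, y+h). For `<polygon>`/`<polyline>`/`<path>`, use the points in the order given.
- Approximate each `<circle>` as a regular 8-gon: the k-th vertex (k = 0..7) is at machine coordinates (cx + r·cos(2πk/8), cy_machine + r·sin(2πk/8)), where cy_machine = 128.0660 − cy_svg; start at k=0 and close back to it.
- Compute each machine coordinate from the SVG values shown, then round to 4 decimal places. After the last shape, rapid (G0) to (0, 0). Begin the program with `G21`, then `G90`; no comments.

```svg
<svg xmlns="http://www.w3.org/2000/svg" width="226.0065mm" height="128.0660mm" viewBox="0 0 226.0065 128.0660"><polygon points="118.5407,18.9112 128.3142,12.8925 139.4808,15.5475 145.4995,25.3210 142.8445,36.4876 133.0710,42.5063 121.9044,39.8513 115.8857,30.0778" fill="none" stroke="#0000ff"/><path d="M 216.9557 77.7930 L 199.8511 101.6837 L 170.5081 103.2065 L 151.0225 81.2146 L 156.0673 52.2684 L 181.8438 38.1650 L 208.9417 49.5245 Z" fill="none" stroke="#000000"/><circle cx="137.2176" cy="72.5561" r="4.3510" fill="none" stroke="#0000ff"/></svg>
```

G21
G90
G0 X118.5407 Y109.1548
M3 S582
G01 X128.3142 Y115.1735 F2310
G01 X139.4808 Y112.5185 F2310
G01 X145.4995 Y102.7450 F2310
G01 X142.8445 Y91.5784 F2310
G01 X133.0710 Y85.5597 F2310
G01 X121.9044 Y88.2147 F2310
G01 X115.8857 Y97.9882 F2310
G01 X118.5407 Y109.1548 F2310
M5
G0 X216.9557 Y50.2730
M3 S204
G01 X199.8511 Y26.3823 F1921
G01 X170.5081 Y24.8595 F1921
G01 X151.0225 Y46.8514 F1921
G01 X156.0673 Y75.7976 F1921
G01 X181.8438 Y89.9010 F1921
G01 X208.9417 Y78.5415 F1921
G01 X216.9557 Y50.2730 F1921
M5
G0 X141.5686 Y55.5099
M3 S582
G01 X140.2942 Y58.5865 F2310
G01 X137.2176 Y59.8609 F2310
G01 X134.1410 Y58.5865 F2310
G01 X132.8666 Y55.5099 F2310
G01 X134.1410 Y52.4333 F2310
G01 X137.2176 Y51.1589 F2310
G01 X140.2942 Y52.4333 F2310
G01 X141.5686 Y55.5099 F2310
M5
G0 X0.0000 Y0.0000

viewBox `0 0 226.0065 128.0660` with mm width/height → 1 unit = 1 mm. Flip: y_m = 128.0660 − y_svg.

**Shape 1** — `<polygon>` regular polygon, stroke `#0000ff` → score (S582, F2310). Machine vertices: (118.5407,109.1548) → (128.3142,115.1735) → (139.4808,112.5185) → (145.4995,102.7450) → (142.8445,91.5784) → (133.0710,85.5597) → (121.9044,88.2147) → (115.8857,97.9882) → (118.5407,109.1548). Closed: final G1 returns to the first vertex.

**Shape 2** — `<path>` regular polygon, stroke `#000000` → engrave (S204, F1921). Machine vertices: (216.9557,50.2730) → (199.8511,26.3823) → (170.5081,24.8595) → (151.0225,46.8514) → (156.0673,75.7976) → (181.8438,89.9010) → (208.9417,78.5415) → (216.9557,50.2730). Closed: final G1 returns to the first vertex.

**Shape 3** — `<circle>` circle, stroke `#0000ff` → score (S582, F2310). Machine vertices: (141.5686,55.5099) → (140.2942,58.5865) → (137.2176,59.8609) → (134.1410,58.5865) → (132.8666,55.5099) → (134.1410,52.4333) → (137.2176,51.1589) → (140.2942,52.4333) → (141.5686,55.5099). Closed: final G1 returns to the first vertex.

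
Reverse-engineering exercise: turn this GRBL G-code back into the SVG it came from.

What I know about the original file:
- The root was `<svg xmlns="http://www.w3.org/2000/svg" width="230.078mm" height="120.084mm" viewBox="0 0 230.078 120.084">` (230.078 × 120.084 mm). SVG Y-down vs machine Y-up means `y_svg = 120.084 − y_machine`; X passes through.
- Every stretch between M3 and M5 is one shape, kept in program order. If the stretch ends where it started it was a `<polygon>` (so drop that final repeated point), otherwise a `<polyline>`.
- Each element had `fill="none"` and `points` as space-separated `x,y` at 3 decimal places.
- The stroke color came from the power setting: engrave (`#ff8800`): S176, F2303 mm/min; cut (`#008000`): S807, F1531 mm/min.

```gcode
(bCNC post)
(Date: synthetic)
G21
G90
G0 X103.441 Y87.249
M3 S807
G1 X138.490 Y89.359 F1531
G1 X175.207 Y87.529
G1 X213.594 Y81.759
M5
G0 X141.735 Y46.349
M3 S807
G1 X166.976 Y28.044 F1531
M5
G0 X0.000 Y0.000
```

<svg xmlns="http://www.w3.org/2000/svg" width="230.078mm" height="120.084mm" viewBox="0 0 230.078 120.084">
  <polyline points="103.441,32.835 138.490,30.725 175.207,32.555 213.594,38.325" fill="none" stroke="#008000"/>
  <polyline points="141.735,73.735 166.976,92.040" fill="none" stroke="#008000"/>
</svg>

y_svg = 120.084 − y_m. Every run uses S807, so all elements get stroke `#008000` (cut).

[1] open run; points: 103.441,32.835 138.490,30.725 175.207,32.555 213.594,38.325

[2] open run; points: 141.735,73.735 166.976,92.040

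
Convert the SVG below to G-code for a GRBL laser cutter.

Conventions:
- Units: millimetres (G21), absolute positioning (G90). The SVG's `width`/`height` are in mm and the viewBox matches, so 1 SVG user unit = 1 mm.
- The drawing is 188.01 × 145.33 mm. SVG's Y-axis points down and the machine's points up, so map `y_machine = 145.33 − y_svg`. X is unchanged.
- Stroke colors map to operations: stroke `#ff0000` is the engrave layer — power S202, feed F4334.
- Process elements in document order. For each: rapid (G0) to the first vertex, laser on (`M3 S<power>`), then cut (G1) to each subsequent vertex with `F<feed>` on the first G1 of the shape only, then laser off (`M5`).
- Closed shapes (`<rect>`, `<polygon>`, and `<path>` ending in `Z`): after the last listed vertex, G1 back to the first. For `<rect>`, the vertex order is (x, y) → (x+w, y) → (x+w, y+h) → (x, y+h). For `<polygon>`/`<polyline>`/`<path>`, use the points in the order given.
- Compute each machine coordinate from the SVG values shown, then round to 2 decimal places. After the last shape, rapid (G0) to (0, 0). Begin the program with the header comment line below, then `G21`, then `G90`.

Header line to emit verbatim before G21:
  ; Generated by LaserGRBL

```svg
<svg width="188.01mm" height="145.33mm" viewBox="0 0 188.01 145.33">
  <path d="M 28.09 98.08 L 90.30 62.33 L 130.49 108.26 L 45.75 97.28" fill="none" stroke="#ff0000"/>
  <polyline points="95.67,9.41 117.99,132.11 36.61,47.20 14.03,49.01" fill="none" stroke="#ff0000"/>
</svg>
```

; Generated by LaserGRBL
G21
G90
G0 X28.09 Y47.25
M3 S202
G1 X90.30 Y83.00 F4334
G1 X130.49 Y37.07
G1 X45.75 Y48.05
M5
G0 X95.67 Y135.92
M3 S202
G1 X117.99 Y13.22 F4334
G1 X36.61 Y98.13
G1 X14.03 Y96.32
M5
G0 X0.00 Y0.00

1 u = 1 mm; y_m = 145.33 − y.

[1] `<path>` open polyline, #ff0000→engrave S202 F4334: (28.09,47.25) → (90.30,83.00) → (130.49,37.07) → (45.75,48.05)

[2] `<polyline>` open polyline, #ff0000→engrave S202 F4334: (95.67,135.92) → (117.99,13.22) → (36.61,98.13) → (14.03,96.32)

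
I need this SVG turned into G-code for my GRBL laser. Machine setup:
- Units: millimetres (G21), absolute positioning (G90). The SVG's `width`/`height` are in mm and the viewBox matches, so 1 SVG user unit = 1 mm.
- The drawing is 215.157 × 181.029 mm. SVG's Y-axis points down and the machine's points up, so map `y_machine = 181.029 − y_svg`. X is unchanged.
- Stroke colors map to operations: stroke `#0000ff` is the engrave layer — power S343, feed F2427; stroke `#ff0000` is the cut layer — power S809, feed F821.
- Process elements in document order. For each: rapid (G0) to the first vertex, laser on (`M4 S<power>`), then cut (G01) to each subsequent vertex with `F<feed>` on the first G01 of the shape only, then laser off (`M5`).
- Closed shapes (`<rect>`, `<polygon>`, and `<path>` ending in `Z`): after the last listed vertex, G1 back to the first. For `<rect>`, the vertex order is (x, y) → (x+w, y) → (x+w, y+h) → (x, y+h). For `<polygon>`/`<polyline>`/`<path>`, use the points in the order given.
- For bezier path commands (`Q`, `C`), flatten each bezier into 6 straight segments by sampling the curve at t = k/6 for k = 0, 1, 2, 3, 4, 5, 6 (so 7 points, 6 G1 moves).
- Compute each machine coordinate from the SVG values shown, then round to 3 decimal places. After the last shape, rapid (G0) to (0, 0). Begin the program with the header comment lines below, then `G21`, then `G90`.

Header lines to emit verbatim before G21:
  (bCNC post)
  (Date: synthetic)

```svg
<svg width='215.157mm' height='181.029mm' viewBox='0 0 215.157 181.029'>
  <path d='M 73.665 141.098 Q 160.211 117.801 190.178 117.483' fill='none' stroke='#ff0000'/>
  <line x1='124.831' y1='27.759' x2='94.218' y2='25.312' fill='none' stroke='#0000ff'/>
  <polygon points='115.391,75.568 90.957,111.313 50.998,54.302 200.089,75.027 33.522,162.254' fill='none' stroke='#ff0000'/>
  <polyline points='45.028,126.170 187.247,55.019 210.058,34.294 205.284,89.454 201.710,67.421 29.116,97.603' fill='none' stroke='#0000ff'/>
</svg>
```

1 u = 1 mm; y_m = 181.029 − y.

[1] `<path>` quadratic bezier, #ff0000→cut S809 F821: (73.665,39.931) → (100.942,47.058) → (125.076,52.909) → (146.066,57.483) → (163.913,60.781) → (178.617,62.802) → (190.178,63.546)

[2] `<line>` line segment, #0000ff→engrave S343 F2427: (124.831,153.270) → (94.218,155.717)

[3] `<polygon>` closed polygon, #ff0000→cut S809 F821: (115.391,105.461) → (90.957,69.716) → (50.998,126.727) → (200.089,106.002) → (33.522,18.775) → (115.391,105.461) (closed)

[4] `<polyline>` open polyline, #0000ff→engrave S343 F2427: (45.028,54.859) → (187.247,126.010) → (210.058,146.735) → (205.284,91.575) → (201.710,113.608) → (29.116,83.426)

(bCNC post)
(Date: synthetic)
G21
G90
G0 X73.665 Y39.931
M4 S809
G01 X100.942 Y47.058 F821
G01 X125.076 Y52.909
G01 X146.066 Y57.483
G01 X163.913 Y60.781
G01 X178.617 Y62.802
G01 X190.178 Y63.546
M5
G0 X124.831 Y153.270
M4 S343
G01 X94.218 Y155.717 F2427
M5
G0 X115.391 Y105.461
M4 S809
G01 X90.957 Y69.716 F821
G01 X50.998 Y126.727
G01 X200.089 Y106.002
G01 X33.522 Y18.775
G01 X115.391 Y105.461
M5
G0 X45.028 Y54.859
M4 S343
G01 X187.247 Y126.010 F2427
G01 X210.058 Y146.735
G01 X205.284 Y91.575
G01 X201.710 Y113.608
G01 X29.116 Y83.426
M5
G0 X0.000 Y0.000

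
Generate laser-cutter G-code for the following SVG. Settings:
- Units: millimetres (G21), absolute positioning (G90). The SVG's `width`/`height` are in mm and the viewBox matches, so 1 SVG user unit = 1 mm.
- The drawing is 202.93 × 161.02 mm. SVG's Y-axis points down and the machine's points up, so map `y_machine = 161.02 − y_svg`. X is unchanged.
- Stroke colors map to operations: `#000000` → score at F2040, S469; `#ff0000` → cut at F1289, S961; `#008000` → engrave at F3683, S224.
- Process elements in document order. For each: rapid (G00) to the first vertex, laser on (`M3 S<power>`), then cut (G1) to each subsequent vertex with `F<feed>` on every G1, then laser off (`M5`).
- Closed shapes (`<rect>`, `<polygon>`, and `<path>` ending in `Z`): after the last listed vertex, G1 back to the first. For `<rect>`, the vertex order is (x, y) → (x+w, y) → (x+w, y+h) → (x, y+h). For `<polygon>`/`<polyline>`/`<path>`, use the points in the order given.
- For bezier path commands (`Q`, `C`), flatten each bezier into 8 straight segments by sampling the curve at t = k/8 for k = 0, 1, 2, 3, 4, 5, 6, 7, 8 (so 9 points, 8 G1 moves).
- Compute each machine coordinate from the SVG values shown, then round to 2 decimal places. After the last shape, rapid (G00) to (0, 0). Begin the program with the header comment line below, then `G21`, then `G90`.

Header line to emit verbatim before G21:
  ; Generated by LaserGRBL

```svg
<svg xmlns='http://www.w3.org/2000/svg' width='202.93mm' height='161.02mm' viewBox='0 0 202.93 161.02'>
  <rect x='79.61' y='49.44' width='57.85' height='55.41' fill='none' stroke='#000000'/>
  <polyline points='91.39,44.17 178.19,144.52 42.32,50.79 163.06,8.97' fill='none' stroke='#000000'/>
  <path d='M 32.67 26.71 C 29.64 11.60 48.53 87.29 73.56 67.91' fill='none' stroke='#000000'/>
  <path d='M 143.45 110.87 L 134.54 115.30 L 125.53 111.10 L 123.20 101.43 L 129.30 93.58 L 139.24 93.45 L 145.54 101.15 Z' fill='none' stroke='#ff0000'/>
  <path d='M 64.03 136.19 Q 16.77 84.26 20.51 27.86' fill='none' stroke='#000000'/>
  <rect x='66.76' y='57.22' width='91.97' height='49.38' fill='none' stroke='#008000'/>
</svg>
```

1 u = 1 mm; y_m = 161.02 − y.

[1] `<rect>` rectangle, #000000→score S469 F2040: (79.61,111.58) → (137.46,111.58) → (137.46,56.17) → (79.61,56.17) → (79.61,111.58) (closed)

[2] `<polyline>` open polyline, #000000→score S469 F2040: (91.39,116.85) → (178.19,16.50) → (42.32,110.23) → (163.06,152.05)

[3] `<path>` cubic bezier, #000000→score S469 F2040: (32.67,134.31) → (32.53,136.08) → (34.26,131.52) → (37.68,122.80) → (42.59,112.11) → (48.82,101.61) → (56.19,93.50) → (64.49,89.94) → (73.56,93.11)

[4] `<path>` regular polygon, #ff0000→cut S961 F1289: (143.45,50.15) → (134.54,45.72) → (125.53,49.92) → (123.20,59.59) → (129.30,67.44) → (139.24,67.57) → (145.54,59.87) → (143.45,50.15) (closed)

[5] `<path>` quadratic bezier, #000000→score S469 F2040: (64.03,24.83) → (53.01,37.88) → (43.59,51.07) → (35.76,64.41) → (29.52,77.88) → (24.88,91.49) → (21.83,105.24) → (20.37,119.13) → (20.51,133.16)

[6] `<rect>` rectangle, #008000→engrave S224 F3683: (66.76,103.80) → (158.73,103.80) → (158.73,54.42) → (66.76,54.42) → (66.76,103.80) (closed)

; Generated by LaserGRBL
G21
G90
G00 X79.61 Y111.58
M3 S469
G1 X137.46 Y111.58 F2040
G1 X137.46 Y56.17 F2040
G1 X79.61 Y56.17 F2040
G1 X79.61 Y111.58 F2040
M5
G00 X91.39 Y116.85
M3 S469
G1 X178.19 Y16.50 F2040
G1 X42.32 Y110.23 F2040
G1 X163.06 Y152.05 F2040
M5
G00 X32.67 Y134.31
M3 S469
G1 X32.53 Y136.08 F2040
G1 X34.26 Y131.52 F2040
G1 X37.68 Y122.80 F2040
G1 X42.59 Y112.11 F2040
G1 X48.82 Y101.61 F2040
G1 X56.19 Y93.50 F2040
G1 X64.49 Y89.94 F2040
G1 X73.56 Y93.11 F2040
M5
G00 X143.45 Y50.15
M3 S961
G1 X134.54 Y45.72 F1289
G1 X125.53 Y49.92 F1289
G1 X123.20 Y59.59 F1289
G1 X129.30 Y67.44 F1289
G1 X139.24 Y67.57 F1289
G1 X145.54 Y59.87 F1289
G1 X143.45 Y50.15 F1289
M5
G00 X64.03 Y24.83
M3 S469
G1 X53.01 Y37.88 F2040
G1 X43.59 Y51.07 F2040
G1 X35.76 Y64.41 F2040
G1 X29.52 Y77.88 F2040
G1 X24.88 Y91.49 F2040
G1 X21.83 Y105.24 F2040
G1 X20.37 Y119.13 F2040
G1 X20.51 Y133.16 F2040
M5
G00 X66.76 Y103.80
M3 S224
G1 X158.73 Y103.80 F3683
G1 X158.73 Y54.42 F3683
G1 X66.76 Y54.42 F3683
G1 X66.76 Y103.80 F3683
M5
G00 X0.00 Y0.00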